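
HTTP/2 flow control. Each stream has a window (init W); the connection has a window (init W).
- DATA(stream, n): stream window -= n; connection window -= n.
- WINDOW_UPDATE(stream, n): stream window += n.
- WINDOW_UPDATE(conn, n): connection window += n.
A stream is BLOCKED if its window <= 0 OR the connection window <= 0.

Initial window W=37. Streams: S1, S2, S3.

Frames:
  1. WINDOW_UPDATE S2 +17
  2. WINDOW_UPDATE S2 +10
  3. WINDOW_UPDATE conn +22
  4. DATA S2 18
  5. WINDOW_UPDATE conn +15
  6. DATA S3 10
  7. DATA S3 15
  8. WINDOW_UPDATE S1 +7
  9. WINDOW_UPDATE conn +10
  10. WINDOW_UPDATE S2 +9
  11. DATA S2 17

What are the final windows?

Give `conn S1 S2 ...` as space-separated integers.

Answer: 24 44 38 12

Derivation:
Op 1: conn=37 S1=37 S2=54 S3=37 blocked=[]
Op 2: conn=37 S1=37 S2=64 S3=37 blocked=[]
Op 3: conn=59 S1=37 S2=64 S3=37 blocked=[]
Op 4: conn=41 S1=37 S2=46 S3=37 blocked=[]
Op 5: conn=56 S1=37 S2=46 S3=37 blocked=[]
Op 6: conn=46 S1=37 S2=46 S3=27 blocked=[]
Op 7: conn=31 S1=37 S2=46 S3=12 blocked=[]
Op 8: conn=31 S1=44 S2=46 S3=12 blocked=[]
Op 9: conn=41 S1=44 S2=46 S3=12 blocked=[]
Op 10: conn=41 S1=44 S2=55 S3=12 blocked=[]
Op 11: conn=24 S1=44 S2=38 S3=12 blocked=[]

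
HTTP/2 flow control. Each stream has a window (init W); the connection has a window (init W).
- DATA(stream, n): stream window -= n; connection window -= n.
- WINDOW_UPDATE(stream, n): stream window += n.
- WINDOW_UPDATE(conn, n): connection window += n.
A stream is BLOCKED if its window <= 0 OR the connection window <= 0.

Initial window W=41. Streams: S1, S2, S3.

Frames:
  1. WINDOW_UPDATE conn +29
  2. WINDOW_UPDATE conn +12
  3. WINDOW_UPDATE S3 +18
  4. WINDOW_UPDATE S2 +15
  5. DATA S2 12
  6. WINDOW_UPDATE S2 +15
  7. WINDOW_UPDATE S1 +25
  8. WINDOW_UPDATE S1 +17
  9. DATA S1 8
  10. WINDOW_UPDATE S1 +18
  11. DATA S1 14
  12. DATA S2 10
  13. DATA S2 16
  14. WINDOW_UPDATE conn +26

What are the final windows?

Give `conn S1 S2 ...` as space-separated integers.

Answer: 48 79 33 59

Derivation:
Op 1: conn=70 S1=41 S2=41 S3=41 blocked=[]
Op 2: conn=82 S1=41 S2=41 S3=41 blocked=[]
Op 3: conn=82 S1=41 S2=41 S3=59 blocked=[]
Op 4: conn=82 S1=41 S2=56 S3=59 blocked=[]
Op 5: conn=70 S1=41 S2=44 S3=59 blocked=[]
Op 6: conn=70 S1=41 S2=59 S3=59 blocked=[]
Op 7: conn=70 S1=66 S2=59 S3=59 blocked=[]
Op 8: conn=70 S1=83 S2=59 S3=59 blocked=[]
Op 9: conn=62 S1=75 S2=59 S3=59 blocked=[]
Op 10: conn=62 S1=93 S2=59 S3=59 blocked=[]
Op 11: conn=48 S1=79 S2=59 S3=59 blocked=[]
Op 12: conn=38 S1=79 S2=49 S3=59 blocked=[]
Op 13: conn=22 S1=79 S2=33 S3=59 blocked=[]
Op 14: conn=48 S1=79 S2=33 S3=59 blocked=[]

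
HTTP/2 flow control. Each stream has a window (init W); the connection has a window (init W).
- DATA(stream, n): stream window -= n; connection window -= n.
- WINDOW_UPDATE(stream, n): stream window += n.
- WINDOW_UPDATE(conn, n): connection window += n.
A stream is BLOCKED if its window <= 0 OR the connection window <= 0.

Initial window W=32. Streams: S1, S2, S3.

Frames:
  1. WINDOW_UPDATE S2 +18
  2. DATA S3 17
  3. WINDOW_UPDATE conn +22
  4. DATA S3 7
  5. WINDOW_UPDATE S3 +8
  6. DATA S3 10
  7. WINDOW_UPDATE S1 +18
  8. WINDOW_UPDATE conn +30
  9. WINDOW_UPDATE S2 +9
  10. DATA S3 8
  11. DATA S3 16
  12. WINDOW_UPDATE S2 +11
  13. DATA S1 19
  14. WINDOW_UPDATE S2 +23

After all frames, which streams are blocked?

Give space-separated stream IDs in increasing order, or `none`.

Op 1: conn=32 S1=32 S2=50 S3=32 blocked=[]
Op 2: conn=15 S1=32 S2=50 S3=15 blocked=[]
Op 3: conn=37 S1=32 S2=50 S3=15 blocked=[]
Op 4: conn=30 S1=32 S2=50 S3=8 blocked=[]
Op 5: conn=30 S1=32 S2=50 S3=16 blocked=[]
Op 6: conn=20 S1=32 S2=50 S3=6 blocked=[]
Op 7: conn=20 S1=50 S2=50 S3=6 blocked=[]
Op 8: conn=50 S1=50 S2=50 S3=6 blocked=[]
Op 9: conn=50 S1=50 S2=59 S3=6 blocked=[]
Op 10: conn=42 S1=50 S2=59 S3=-2 blocked=[3]
Op 11: conn=26 S1=50 S2=59 S3=-18 blocked=[3]
Op 12: conn=26 S1=50 S2=70 S3=-18 blocked=[3]
Op 13: conn=7 S1=31 S2=70 S3=-18 blocked=[3]
Op 14: conn=7 S1=31 S2=93 S3=-18 blocked=[3]

Answer: S3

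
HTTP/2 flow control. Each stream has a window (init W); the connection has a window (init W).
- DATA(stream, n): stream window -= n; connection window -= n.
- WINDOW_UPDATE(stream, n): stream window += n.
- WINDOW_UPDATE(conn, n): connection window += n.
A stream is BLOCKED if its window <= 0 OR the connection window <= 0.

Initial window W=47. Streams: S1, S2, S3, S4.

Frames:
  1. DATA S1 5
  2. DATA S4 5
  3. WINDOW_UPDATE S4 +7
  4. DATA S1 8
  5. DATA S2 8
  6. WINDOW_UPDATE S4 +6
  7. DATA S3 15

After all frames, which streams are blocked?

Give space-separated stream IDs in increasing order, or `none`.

Op 1: conn=42 S1=42 S2=47 S3=47 S4=47 blocked=[]
Op 2: conn=37 S1=42 S2=47 S3=47 S4=42 blocked=[]
Op 3: conn=37 S1=42 S2=47 S3=47 S4=49 blocked=[]
Op 4: conn=29 S1=34 S2=47 S3=47 S4=49 blocked=[]
Op 5: conn=21 S1=34 S2=39 S3=47 S4=49 blocked=[]
Op 6: conn=21 S1=34 S2=39 S3=47 S4=55 blocked=[]
Op 7: conn=6 S1=34 S2=39 S3=32 S4=55 blocked=[]

Answer: none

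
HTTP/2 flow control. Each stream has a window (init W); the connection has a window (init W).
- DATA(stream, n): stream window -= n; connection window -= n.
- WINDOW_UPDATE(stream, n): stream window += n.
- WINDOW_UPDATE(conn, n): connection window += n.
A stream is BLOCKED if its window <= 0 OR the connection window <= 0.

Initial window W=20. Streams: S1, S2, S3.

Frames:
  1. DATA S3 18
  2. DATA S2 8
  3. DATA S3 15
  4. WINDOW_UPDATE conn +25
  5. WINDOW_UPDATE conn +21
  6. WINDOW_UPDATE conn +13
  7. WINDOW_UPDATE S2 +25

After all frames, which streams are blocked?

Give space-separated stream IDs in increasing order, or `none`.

Op 1: conn=2 S1=20 S2=20 S3=2 blocked=[]
Op 2: conn=-6 S1=20 S2=12 S3=2 blocked=[1, 2, 3]
Op 3: conn=-21 S1=20 S2=12 S3=-13 blocked=[1, 2, 3]
Op 4: conn=4 S1=20 S2=12 S3=-13 blocked=[3]
Op 5: conn=25 S1=20 S2=12 S3=-13 blocked=[3]
Op 6: conn=38 S1=20 S2=12 S3=-13 blocked=[3]
Op 7: conn=38 S1=20 S2=37 S3=-13 blocked=[3]

Answer: S3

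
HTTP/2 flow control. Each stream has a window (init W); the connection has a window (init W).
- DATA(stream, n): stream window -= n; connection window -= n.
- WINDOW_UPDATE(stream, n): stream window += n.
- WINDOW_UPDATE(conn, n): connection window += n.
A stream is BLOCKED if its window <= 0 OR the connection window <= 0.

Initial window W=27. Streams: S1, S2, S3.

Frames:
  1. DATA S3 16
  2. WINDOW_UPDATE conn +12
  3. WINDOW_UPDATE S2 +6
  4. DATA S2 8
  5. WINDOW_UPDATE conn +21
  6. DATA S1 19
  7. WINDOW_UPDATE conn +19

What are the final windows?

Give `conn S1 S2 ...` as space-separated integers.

Answer: 36 8 25 11

Derivation:
Op 1: conn=11 S1=27 S2=27 S3=11 blocked=[]
Op 2: conn=23 S1=27 S2=27 S3=11 blocked=[]
Op 3: conn=23 S1=27 S2=33 S3=11 blocked=[]
Op 4: conn=15 S1=27 S2=25 S3=11 blocked=[]
Op 5: conn=36 S1=27 S2=25 S3=11 blocked=[]
Op 6: conn=17 S1=8 S2=25 S3=11 blocked=[]
Op 7: conn=36 S1=8 S2=25 S3=11 blocked=[]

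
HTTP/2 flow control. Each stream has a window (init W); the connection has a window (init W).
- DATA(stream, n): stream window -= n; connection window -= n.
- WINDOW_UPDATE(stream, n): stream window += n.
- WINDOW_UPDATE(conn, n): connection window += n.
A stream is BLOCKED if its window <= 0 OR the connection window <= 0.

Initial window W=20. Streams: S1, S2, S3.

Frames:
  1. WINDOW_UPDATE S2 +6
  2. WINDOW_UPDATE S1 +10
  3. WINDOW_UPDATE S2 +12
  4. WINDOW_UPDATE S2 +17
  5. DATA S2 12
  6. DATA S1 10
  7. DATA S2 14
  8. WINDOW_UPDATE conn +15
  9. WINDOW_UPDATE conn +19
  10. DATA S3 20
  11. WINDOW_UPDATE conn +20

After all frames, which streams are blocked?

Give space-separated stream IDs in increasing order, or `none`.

Answer: S3

Derivation:
Op 1: conn=20 S1=20 S2=26 S3=20 blocked=[]
Op 2: conn=20 S1=30 S2=26 S3=20 blocked=[]
Op 3: conn=20 S1=30 S2=38 S3=20 blocked=[]
Op 4: conn=20 S1=30 S2=55 S3=20 blocked=[]
Op 5: conn=8 S1=30 S2=43 S3=20 blocked=[]
Op 6: conn=-2 S1=20 S2=43 S3=20 blocked=[1, 2, 3]
Op 7: conn=-16 S1=20 S2=29 S3=20 blocked=[1, 2, 3]
Op 8: conn=-1 S1=20 S2=29 S3=20 blocked=[1, 2, 3]
Op 9: conn=18 S1=20 S2=29 S3=20 blocked=[]
Op 10: conn=-2 S1=20 S2=29 S3=0 blocked=[1, 2, 3]
Op 11: conn=18 S1=20 S2=29 S3=0 blocked=[3]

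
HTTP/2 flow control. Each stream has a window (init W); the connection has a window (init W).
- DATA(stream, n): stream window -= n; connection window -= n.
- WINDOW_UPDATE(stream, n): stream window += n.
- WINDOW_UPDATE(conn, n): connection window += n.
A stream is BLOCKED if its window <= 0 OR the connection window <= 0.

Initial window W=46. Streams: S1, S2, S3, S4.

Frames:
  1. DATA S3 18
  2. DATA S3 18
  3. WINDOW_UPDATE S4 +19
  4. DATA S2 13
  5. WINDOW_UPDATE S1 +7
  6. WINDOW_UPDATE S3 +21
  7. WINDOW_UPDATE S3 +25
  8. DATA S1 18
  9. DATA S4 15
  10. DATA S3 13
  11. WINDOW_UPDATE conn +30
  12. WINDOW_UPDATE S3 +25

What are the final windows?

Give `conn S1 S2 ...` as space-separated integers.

Op 1: conn=28 S1=46 S2=46 S3=28 S4=46 blocked=[]
Op 2: conn=10 S1=46 S2=46 S3=10 S4=46 blocked=[]
Op 3: conn=10 S1=46 S2=46 S3=10 S4=65 blocked=[]
Op 4: conn=-3 S1=46 S2=33 S3=10 S4=65 blocked=[1, 2, 3, 4]
Op 5: conn=-3 S1=53 S2=33 S3=10 S4=65 blocked=[1, 2, 3, 4]
Op 6: conn=-3 S1=53 S2=33 S3=31 S4=65 blocked=[1, 2, 3, 4]
Op 7: conn=-3 S1=53 S2=33 S3=56 S4=65 blocked=[1, 2, 3, 4]
Op 8: conn=-21 S1=35 S2=33 S3=56 S4=65 blocked=[1, 2, 3, 4]
Op 9: conn=-36 S1=35 S2=33 S3=56 S4=50 blocked=[1, 2, 3, 4]
Op 10: conn=-49 S1=35 S2=33 S3=43 S4=50 blocked=[1, 2, 3, 4]
Op 11: conn=-19 S1=35 S2=33 S3=43 S4=50 blocked=[1, 2, 3, 4]
Op 12: conn=-19 S1=35 S2=33 S3=68 S4=50 blocked=[1, 2, 3, 4]

Answer: -19 35 33 68 50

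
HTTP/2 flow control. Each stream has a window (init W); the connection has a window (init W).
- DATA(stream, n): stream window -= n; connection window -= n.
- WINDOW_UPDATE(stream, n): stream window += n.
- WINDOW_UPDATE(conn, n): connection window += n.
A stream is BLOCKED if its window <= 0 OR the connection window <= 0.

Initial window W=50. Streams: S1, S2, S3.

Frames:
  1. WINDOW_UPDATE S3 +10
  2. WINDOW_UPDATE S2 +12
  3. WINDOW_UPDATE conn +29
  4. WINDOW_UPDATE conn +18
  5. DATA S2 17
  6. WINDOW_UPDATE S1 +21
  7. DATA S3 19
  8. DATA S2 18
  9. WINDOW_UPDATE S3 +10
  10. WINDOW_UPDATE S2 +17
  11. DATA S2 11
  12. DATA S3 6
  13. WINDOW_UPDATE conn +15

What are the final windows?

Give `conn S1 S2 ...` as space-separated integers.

Answer: 41 71 33 45

Derivation:
Op 1: conn=50 S1=50 S2=50 S3=60 blocked=[]
Op 2: conn=50 S1=50 S2=62 S3=60 blocked=[]
Op 3: conn=79 S1=50 S2=62 S3=60 blocked=[]
Op 4: conn=97 S1=50 S2=62 S3=60 blocked=[]
Op 5: conn=80 S1=50 S2=45 S3=60 blocked=[]
Op 6: conn=80 S1=71 S2=45 S3=60 blocked=[]
Op 7: conn=61 S1=71 S2=45 S3=41 blocked=[]
Op 8: conn=43 S1=71 S2=27 S3=41 blocked=[]
Op 9: conn=43 S1=71 S2=27 S3=51 blocked=[]
Op 10: conn=43 S1=71 S2=44 S3=51 blocked=[]
Op 11: conn=32 S1=71 S2=33 S3=51 blocked=[]
Op 12: conn=26 S1=71 S2=33 S3=45 blocked=[]
Op 13: conn=41 S1=71 S2=33 S3=45 blocked=[]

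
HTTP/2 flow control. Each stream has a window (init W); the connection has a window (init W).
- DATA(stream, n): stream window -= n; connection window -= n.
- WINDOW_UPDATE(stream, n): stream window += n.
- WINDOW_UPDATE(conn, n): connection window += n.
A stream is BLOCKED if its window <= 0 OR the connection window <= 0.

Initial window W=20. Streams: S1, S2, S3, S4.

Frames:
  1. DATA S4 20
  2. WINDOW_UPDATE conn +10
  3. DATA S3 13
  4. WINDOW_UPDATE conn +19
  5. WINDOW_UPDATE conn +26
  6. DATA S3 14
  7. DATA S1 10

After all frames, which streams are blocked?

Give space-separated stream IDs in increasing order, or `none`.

Answer: S3 S4

Derivation:
Op 1: conn=0 S1=20 S2=20 S3=20 S4=0 blocked=[1, 2, 3, 4]
Op 2: conn=10 S1=20 S2=20 S3=20 S4=0 blocked=[4]
Op 3: conn=-3 S1=20 S2=20 S3=7 S4=0 blocked=[1, 2, 3, 4]
Op 4: conn=16 S1=20 S2=20 S3=7 S4=0 blocked=[4]
Op 5: conn=42 S1=20 S2=20 S3=7 S4=0 blocked=[4]
Op 6: conn=28 S1=20 S2=20 S3=-7 S4=0 blocked=[3, 4]
Op 7: conn=18 S1=10 S2=20 S3=-7 S4=0 blocked=[3, 4]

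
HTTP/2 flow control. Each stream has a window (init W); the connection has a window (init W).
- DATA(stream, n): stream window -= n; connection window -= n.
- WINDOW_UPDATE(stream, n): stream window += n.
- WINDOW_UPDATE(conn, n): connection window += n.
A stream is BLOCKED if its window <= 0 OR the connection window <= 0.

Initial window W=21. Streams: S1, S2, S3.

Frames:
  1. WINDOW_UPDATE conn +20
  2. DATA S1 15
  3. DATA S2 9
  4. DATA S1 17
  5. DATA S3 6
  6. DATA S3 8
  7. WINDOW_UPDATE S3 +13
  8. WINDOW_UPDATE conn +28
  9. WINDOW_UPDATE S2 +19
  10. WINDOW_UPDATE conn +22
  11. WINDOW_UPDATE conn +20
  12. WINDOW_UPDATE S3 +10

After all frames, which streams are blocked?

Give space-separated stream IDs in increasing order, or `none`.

Answer: S1

Derivation:
Op 1: conn=41 S1=21 S2=21 S3=21 blocked=[]
Op 2: conn=26 S1=6 S2=21 S3=21 blocked=[]
Op 3: conn=17 S1=6 S2=12 S3=21 blocked=[]
Op 4: conn=0 S1=-11 S2=12 S3=21 blocked=[1, 2, 3]
Op 5: conn=-6 S1=-11 S2=12 S3=15 blocked=[1, 2, 3]
Op 6: conn=-14 S1=-11 S2=12 S3=7 blocked=[1, 2, 3]
Op 7: conn=-14 S1=-11 S2=12 S3=20 blocked=[1, 2, 3]
Op 8: conn=14 S1=-11 S2=12 S3=20 blocked=[1]
Op 9: conn=14 S1=-11 S2=31 S3=20 blocked=[1]
Op 10: conn=36 S1=-11 S2=31 S3=20 blocked=[1]
Op 11: conn=56 S1=-11 S2=31 S3=20 blocked=[1]
Op 12: conn=56 S1=-11 S2=31 S3=30 blocked=[1]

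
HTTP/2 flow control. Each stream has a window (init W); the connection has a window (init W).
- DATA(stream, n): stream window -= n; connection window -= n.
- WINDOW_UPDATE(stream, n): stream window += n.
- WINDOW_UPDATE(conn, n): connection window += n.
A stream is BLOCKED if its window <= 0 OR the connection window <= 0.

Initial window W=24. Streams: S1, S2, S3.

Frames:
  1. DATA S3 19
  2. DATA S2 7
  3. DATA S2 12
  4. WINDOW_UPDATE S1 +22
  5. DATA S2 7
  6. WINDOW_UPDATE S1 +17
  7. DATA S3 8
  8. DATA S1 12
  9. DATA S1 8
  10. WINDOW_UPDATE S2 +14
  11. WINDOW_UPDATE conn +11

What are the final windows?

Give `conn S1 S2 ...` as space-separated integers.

Answer: -38 43 12 -3

Derivation:
Op 1: conn=5 S1=24 S2=24 S3=5 blocked=[]
Op 2: conn=-2 S1=24 S2=17 S3=5 blocked=[1, 2, 3]
Op 3: conn=-14 S1=24 S2=5 S3=5 blocked=[1, 2, 3]
Op 4: conn=-14 S1=46 S2=5 S3=5 blocked=[1, 2, 3]
Op 5: conn=-21 S1=46 S2=-2 S3=5 blocked=[1, 2, 3]
Op 6: conn=-21 S1=63 S2=-2 S3=5 blocked=[1, 2, 3]
Op 7: conn=-29 S1=63 S2=-2 S3=-3 blocked=[1, 2, 3]
Op 8: conn=-41 S1=51 S2=-2 S3=-3 blocked=[1, 2, 3]
Op 9: conn=-49 S1=43 S2=-2 S3=-3 blocked=[1, 2, 3]
Op 10: conn=-49 S1=43 S2=12 S3=-3 blocked=[1, 2, 3]
Op 11: conn=-38 S1=43 S2=12 S3=-3 blocked=[1, 2, 3]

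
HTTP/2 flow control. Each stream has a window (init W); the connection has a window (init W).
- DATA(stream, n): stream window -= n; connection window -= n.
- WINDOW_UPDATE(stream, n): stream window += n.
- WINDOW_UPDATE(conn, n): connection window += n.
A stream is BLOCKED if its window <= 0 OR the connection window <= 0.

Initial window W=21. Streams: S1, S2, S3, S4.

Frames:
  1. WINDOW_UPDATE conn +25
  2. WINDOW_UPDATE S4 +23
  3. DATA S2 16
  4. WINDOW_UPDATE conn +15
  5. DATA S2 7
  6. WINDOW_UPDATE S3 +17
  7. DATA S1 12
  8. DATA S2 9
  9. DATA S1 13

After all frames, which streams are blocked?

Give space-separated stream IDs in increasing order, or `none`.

Answer: S1 S2

Derivation:
Op 1: conn=46 S1=21 S2=21 S3=21 S4=21 blocked=[]
Op 2: conn=46 S1=21 S2=21 S3=21 S4=44 blocked=[]
Op 3: conn=30 S1=21 S2=5 S3=21 S4=44 blocked=[]
Op 4: conn=45 S1=21 S2=5 S3=21 S4=44 blocked=[]
Op 5: conn=38 S1=21 S2=-2 S3=21 S4=44 blocked=[2]
Op 6: conn=38 S1=21 S2=-2 S3=38 S4=44 blocked=[2]
Op 7: conn=26 S1=9 S2=-2 S3=38 S4=44 blocked=[2]
Op 8: conn=17 S1=9 S2=-11 S3=38 S4=44 blocked=[2]
Op 9: conn=4 S1=-4 S2=-11 S3=38 S4=44 blocked=[1, 2]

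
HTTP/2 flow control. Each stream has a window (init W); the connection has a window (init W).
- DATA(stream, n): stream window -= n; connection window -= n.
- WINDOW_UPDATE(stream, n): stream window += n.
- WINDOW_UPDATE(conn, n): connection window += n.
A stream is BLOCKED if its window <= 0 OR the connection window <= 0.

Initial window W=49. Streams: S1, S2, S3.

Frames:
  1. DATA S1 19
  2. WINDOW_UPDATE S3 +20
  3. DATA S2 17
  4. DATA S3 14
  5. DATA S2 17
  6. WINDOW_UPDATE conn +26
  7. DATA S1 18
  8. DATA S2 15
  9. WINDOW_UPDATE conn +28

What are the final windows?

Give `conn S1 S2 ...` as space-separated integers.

Answer: 3 12 0 55

Derivation:
Op 1: conn=30 S1=30 S2=49 S3=49 blocked=[]
Op 2: conn=30 S1=30 S2=49 S3=69 blocked=[]
Op 3: conn=13 S1=30 S2=32 S3=69 blocked=[]
Op 4: conn=-1 S1=30 S2=32 S3=55 blocked=[1, 2, 3]
Op 5: conn=-18 S1=30 S2=15 S3=55 blocked=[1, 2, 3]
Op 6: conn=8 S1=30 S2=15 S3=55 blocked=[]
Op 7: conn=-10 S1=12 S2=15 S3=55 blocked=[1, 2, 3]
Op 8: conn=-25 S1=12 S2=0 S3=55 blocked=[1, 2, 3]
Op 9: conn=3 S1=12 S2=0 S3=55 blocked=[2]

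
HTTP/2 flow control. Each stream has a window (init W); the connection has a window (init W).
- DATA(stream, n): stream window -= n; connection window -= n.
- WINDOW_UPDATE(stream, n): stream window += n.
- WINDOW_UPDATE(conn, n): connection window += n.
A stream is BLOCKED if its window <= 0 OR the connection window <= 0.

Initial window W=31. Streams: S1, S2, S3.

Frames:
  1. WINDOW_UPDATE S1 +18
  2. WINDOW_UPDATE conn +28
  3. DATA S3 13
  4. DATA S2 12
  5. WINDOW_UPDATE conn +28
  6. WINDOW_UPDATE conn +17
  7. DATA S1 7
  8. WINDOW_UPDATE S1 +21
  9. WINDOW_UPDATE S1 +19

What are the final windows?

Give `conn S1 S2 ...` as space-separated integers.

Op 1: conn=31 S1=49 S2=31 S3=31 blocked=[]
Op 2: conn=59 S1=49 S2=31 S3=31 blocked=[]
Op 3: conn=46 S1=49 S2=31 S3=18 blocked=[]
Op 4: conn=34 S1=49 S2=19 S3=18 blocked=[]
Op 5: conn=62 S1=49 S2=19 S3=18 blocked=[]
Op 6: conn=79 S1=49 S2=19 S3=18 blocked=[]
Op 7: conn=72 S1=42 S2=19 S3=18 blocked=[]
Op 8: conn=72 S1=63 S2=19 S3=18 blocked=[]
Op 9: conn=72 S1=82 S2=19 S3=18 blocked=[]

Answer: 72 82 19 18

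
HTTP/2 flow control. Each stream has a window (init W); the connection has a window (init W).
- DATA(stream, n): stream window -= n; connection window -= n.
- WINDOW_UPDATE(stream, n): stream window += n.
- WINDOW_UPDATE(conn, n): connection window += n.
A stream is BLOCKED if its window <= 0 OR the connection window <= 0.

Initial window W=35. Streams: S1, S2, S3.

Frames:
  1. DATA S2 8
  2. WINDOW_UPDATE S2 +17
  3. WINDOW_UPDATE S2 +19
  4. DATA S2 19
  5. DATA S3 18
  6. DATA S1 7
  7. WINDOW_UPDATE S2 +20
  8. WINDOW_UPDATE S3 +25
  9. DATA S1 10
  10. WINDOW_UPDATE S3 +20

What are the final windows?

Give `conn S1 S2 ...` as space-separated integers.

Answer: -27 18 64 62

Derivation:
Op 1: conn=27 S1=35 S2=27 S3=35 blocked=[]
Op 2: conn=27 S1=35 S2=44 S3=35 blocked=[]
Op 3: conn=27 S1=35 S2=63 S3=35 blocked=[]
Op 4: conn=8 S1=35 S2=44 S3=35 blocked=[]
Op 5: conn=-10 S1=35 S2=44 S3=17 blocked=[1, 2, 3]
Op 6: conn=-17 S1=28 S2=44 S3=17 blocked=[1, 2, 3]
Op 7: conn=-17 S1=28 S2=64 S3=17 blocked=[1, 2, 3]
Op 8: conn=-17 S1=28 S2=64 S3=42 blocked=[1, 2, 3]
Op 9: conn=-27 S1=18 S2=64 S3=42 blocked=[1, 2, 3]
Op 10: conn=-27 S1=18 S2=64 S3=62 blocked=[1, 2, 3]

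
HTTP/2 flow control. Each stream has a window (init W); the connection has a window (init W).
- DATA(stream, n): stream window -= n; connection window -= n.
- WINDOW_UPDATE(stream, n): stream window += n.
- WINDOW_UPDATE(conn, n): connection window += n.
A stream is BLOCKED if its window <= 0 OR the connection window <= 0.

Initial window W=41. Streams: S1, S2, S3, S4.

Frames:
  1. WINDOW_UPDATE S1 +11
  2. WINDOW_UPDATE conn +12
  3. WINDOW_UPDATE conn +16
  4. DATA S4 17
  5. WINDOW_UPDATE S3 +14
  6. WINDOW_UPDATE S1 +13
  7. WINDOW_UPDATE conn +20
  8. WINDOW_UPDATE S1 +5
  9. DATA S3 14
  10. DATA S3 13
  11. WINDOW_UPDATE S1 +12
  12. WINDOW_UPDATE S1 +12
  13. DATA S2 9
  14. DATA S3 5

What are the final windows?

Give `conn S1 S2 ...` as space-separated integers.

Op 1: conn=41 S1=52 S2=41 S3=41 S4=41 blocked=[]
Op 2: conn=53 S1=52 S2=41 S3=41 S4=41 blocked=[]
Op 3: conn=69 S1=52 S2=41 S3=41 S4=41 blocked=[]
Op 4: conn=52 S1=52 S2=41 S3=41 S4=24 blocked=[]
Op 5: conn=52 S1=52 S2=41 S3=55 S4=24 blocked=[]
Op 6: conn=52 S1=65 S2=41 S3=55 S4=24 blocked=[]
Op 7: conn=72 S1=65 S2=41 S3=55 S4=24 blocked=[]
Op 8: conn=72 S1=70 S2=41 S3=55 S4=24 blocked=[]
Op 9: conn=58 S1=70 S2=41 S3=41 S4=24 blocked=[]
Op 10: conn=45 S1=70 S2=41 S3=28 S4=24 blocked=[]
Op 11: conn=45 S1=82 S2=41 S3=28 S4=24 blocked=[]
Op 12: conn=45 S1=94 S2=41 S3=28 S4=24 blocked=[]
Op 13: conn=36 S1=94 S2=32 S3=28 S4=24 blocked=[]
Op 14: conn=31 S1=94 S2=32 S3=23 S4=24 blocked=[]

Answer: 31 94 32 23 24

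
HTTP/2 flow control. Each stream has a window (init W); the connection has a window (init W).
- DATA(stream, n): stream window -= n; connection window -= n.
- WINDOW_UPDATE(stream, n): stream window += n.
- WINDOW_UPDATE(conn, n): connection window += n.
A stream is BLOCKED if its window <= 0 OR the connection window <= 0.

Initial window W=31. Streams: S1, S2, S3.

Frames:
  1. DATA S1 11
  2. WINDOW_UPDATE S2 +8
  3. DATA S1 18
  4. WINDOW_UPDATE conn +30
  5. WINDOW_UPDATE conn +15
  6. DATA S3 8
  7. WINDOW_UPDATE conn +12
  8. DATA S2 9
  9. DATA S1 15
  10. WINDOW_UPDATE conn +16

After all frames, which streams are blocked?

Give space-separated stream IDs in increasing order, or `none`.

Op 1: conn=20 S1=20 S2=31 S3=31 blocked=[]
Op 2: conn=20 S1=20 S2=39 S3=31 blocked=[]
Op 3: conn=2 S1=2 S2=39 S3=31 blocked=[]
Op 4: conn=32 S1=2 S2=39 S3=31 blocked=[]
Op 5: conn=47 S1=2 S2=39 S3=31 blocked=[]
Op 6: conn=39 S1=2 S2=39 S3=23 blocked=[]
Op 7: conn=51 S1=2 S2=39 S3=23 blocked=[]
Op 8: conn=42 S1=2 S2=30 S3=23 blocked=[]
Op 9: conn=27 S1=-13 S2=30 S3=23 blocked=[1]
Op 10: conn=43 S1=-13 S2=30 S3=23 blocked=[1]

Answer: S1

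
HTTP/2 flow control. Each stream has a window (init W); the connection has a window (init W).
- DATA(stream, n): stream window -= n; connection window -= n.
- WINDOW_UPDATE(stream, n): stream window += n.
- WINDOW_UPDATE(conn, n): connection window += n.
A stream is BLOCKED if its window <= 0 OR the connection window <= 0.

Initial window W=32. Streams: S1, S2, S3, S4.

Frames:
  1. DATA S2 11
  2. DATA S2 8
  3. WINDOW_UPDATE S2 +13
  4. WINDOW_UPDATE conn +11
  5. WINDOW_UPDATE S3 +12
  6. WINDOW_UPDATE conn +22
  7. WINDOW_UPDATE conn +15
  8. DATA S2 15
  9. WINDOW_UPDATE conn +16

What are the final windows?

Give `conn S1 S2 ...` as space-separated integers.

Op 1: conn=21 S1=32 S2=21 S3=32 S4=32 blocked=[]
Op 2: conn=13 S1=32 S2=13 S3=32 S4=32 blocked=[]
Op 3: conn=13 S1=32 S2=26 S3=32 S4=32 blocked=[]
Op 4: conn=24 S1=32 S2=26 S3=32 S4=32 blocked=[]
Op 5: conn=24 S1=32 S2=26 S3=44 S4=32 blocked=[]
Op 6: conn=46 S1=32 S2=26 S3=44 S4=32 blocked=[]
Op 7: conn=61 S1=32 S2=26 S3=44 S4=32 blocked=[]
Op 8: conn=46 S1=32 S2=11 S3=44 S4=32 blocked=[]
Op 9: conn=62 S1=32 S2=11 S3=44 S4=32 blocked=[]

Answer: 62 32 11 44 32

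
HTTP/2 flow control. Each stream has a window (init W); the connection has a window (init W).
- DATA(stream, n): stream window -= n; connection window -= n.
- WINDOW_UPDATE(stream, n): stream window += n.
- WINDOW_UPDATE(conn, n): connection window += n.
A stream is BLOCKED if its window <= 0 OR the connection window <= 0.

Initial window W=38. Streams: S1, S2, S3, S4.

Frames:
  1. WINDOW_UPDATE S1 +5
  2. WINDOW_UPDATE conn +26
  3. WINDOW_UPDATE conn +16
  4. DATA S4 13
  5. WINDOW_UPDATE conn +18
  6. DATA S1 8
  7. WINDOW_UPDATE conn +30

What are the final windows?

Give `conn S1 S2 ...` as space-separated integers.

Answer: 107 35 38 38 25

Derivation:
Op 1: conn=38 S1=43 S2=38 S3=38 S4=38 blocked=[]
Op 2: conn=64 S1=43 S2=38 S3=38 S4=38 blocked=[]
Op 3: conn=80 S1=43 S2=38 S3=38 S4=38 blocked=[]
Op 4: conn=67 S1=43 S2=38 S3=38 S4=25 blocked=[]
Op 5: conn=85 S1=43 S2=38 S3=38 S4=25 blocked=[]
Op 6: conn=77 S1=35 S2=38 S3=38 S4=25 blocked=[]
Op 7: conn=107 S1=35 S2=38 S3=38 S4=25 blocked=[]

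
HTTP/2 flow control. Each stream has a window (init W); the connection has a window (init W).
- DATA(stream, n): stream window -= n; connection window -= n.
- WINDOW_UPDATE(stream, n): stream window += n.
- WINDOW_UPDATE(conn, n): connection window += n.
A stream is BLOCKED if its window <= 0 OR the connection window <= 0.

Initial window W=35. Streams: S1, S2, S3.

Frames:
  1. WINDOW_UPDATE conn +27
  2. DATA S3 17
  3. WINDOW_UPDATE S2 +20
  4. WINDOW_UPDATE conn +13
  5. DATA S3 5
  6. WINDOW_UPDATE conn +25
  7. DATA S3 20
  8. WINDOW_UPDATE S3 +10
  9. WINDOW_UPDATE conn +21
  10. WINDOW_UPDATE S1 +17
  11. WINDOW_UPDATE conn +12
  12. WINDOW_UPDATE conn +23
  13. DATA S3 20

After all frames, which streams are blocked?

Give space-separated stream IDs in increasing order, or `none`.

Op 1: conn=62 S1=35 S2=35 S3=35 blocked=[]
Op 2: conn=45 S1=35 S2=35 S3=18 blocked=[]
Op 3: conn=45 S1=35 S2=55 S3=18 blocked=[]
Op 4: conn=58 S1=35 S2=55 S3=18 blocked=[]
Op 5: conn=53 S1=35 S2=55 S3=13 blocked=[]
Op 6: conn=78 S1=35 S2=55 S3=13 blocked=[]
Op 7: conn=58 S1=35 S2=55 S3=-7 blocked=[3]
Op 8: conn=58 S1=35 S2=55 S3=3 blocked=[]
Op 9: conn=79 S1=35 S2=55 S3=3 blocked=[]
Op 10: conn=79 S1=52 S2=55 S3=3 blocked=[]
Op 11: conn=91 S1=52 S2=55 S3=3 blocked=[]
Op 12: conn=114 S1=52 S2=55 S3=3 blocked=[]
Op 13: conn=94 S1=52 S2=55 S3=-17 blocked=[3]

Answer: S3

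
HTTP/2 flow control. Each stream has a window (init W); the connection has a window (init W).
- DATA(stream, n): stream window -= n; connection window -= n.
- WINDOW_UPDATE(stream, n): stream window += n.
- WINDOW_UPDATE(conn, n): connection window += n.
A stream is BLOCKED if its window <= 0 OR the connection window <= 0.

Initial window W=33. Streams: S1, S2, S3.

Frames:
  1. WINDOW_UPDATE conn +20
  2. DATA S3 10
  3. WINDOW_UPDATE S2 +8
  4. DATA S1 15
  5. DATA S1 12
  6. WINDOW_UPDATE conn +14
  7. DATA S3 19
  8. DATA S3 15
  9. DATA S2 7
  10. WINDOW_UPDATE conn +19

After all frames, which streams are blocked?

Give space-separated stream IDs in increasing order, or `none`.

Op 1: conn=53 S1=33 S2=33 S3=33 blocked=[]
Op 2: conn=43 S1=33 S2=33 S3=23 blocked=[]
Op 3: conn=43 S1=33 S2=41 S3=23 blocked=[]
Op 4: conn=28 S1=18 S2=41 S3=23 blocked=[]
Op 5: conn=16 S1=6 S2=41 S3=23 blocked=[]
Op 6: conn=30 S1=6 S2=41 S3=23 blocked=[]
Op 7: conn=11 S1=6 S2=41 S3=4 blocked=[]
Op 8: conn=-4 S1=6 S2=41 S3=-11 blocked=[1, 2, 3]
Op 9: conn=-11 S1=6 S2=34 S3=-11 blocked=[1, 2, 3]
Op 10: conn=8 S1=6 S2=34 S3=-11 blocked=[3]

Answer: S3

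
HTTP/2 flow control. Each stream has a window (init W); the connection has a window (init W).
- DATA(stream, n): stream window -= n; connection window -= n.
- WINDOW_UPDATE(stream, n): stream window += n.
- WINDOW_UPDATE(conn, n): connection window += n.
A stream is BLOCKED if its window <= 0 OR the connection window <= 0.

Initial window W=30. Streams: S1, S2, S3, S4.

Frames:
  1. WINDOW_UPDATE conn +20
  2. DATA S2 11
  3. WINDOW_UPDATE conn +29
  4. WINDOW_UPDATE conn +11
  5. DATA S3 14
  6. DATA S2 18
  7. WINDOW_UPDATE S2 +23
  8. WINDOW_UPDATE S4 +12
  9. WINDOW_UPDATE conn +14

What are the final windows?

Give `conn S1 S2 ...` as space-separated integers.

Op 1: conn=50 S1=30 S2=30 S3=30 S4=30 blocked=[]
Op 2: conn=39 S1=30 S2=19 S3=30 S4=30 blocked=[]
Op 3: conn=68 S1=30 S2=19 S3=30 S4=30 blocked=[]
Op 4: conn=79 S1=30 S2=19 S3=30 S4=30 blocked=[]
Op 5: conn=65 S1=30 S2=19 S3=16 S4=30 blocked=[]
Op 6: conn=47 S1=30 S2=1 S3=16 S4=30 blocked=[]
Op 7: conn=47 S1=30 S2=24 S3=16 S4=30 blocked=[]
Op 8: conn=47 S1=30 S2=24 S3=16 S4=42 blocked=[]
Op 9: conn=61 S1=30 S2=24 S3=16 S4=42 blocked=[]

Answer: 61 30 24 16 42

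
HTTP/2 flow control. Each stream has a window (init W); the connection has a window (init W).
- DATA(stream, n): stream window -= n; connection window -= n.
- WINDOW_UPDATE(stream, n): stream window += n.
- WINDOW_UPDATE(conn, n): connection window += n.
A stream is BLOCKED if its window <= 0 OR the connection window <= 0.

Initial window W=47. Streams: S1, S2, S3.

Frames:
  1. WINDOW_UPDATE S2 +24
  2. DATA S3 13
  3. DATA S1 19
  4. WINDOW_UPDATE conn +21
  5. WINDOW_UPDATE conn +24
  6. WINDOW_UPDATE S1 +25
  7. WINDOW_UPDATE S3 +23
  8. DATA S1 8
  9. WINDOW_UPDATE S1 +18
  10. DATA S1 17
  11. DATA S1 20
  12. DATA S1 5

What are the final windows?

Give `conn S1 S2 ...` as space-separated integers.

Op 1: conn=47 S1=47 S2=71 S3=47 blocked=[]
Op 2: conn=34 S1=47 S2=71 S3=34 blocked=[]
Op 3: conn=15 S1=28 S2=71 S3=34 blocked=[]
Op 4: conn=36 S1=28 S2=71 S3=34 blocked=[]
Op 5: conn=60 S1=28 S2=71 S3=34 blocked=[]
Op 6: conn=60 S1=53 S2=71 S3=34 blocked=[]
Op 7: conn=60 S1=53 S2=71 S3=57 blocked=[]
Op 8: conn=52 S1=45 S2=71 S3=57 blocked=[]
Op 9: conn=52 S1=63 S2=71 S3=57 blocked=[]
Op 10: conn=35 S1=46 S2=71 S3=57 blocked=[]
Op 11: conn=15 S1=26 S2=71 S3=57 blocked=[]
Op 12: conn=10 S1=21 S2=71 S3=57 blocked=[]

Answer: 10 21 71 57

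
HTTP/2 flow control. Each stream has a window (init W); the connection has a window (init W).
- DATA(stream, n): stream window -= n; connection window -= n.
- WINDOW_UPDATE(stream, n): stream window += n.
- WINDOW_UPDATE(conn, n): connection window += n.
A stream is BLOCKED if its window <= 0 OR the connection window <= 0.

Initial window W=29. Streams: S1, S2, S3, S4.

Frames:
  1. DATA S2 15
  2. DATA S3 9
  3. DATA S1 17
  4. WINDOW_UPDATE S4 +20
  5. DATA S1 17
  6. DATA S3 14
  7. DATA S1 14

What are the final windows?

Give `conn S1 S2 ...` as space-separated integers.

Answer: -57 -19 14 6 49

Derivation:
Op 1: conn=14 S1=29 S2=14 S3=29 S4=29 blocked=[]
Op 2: conn=5 S1=29 S2=14 S3=20 S4=29 blocked=[]
Op 3: conn=-12 S1=12 S2=14 S3=20 S4=29 blocked=[1, 2, 3, 4]
Op 4: conn=-12 S1=12 S2=14 S3=20 S4=49 blocked=[1, 2, 3, 4]
Op 5: conn=-29 S1=-5 S2=14 S3=20 S4=49 blocked=[1, 2, 3, 4]
Op 6: conn=-43 S1=-5 S2=14 S3=6 S4=49 blocked=[1, 2, 3, 4]
Op 7: conn=-57 S1=-19 S2=14 S3=6 S4=49 blocked=[1, 2, 3, 4]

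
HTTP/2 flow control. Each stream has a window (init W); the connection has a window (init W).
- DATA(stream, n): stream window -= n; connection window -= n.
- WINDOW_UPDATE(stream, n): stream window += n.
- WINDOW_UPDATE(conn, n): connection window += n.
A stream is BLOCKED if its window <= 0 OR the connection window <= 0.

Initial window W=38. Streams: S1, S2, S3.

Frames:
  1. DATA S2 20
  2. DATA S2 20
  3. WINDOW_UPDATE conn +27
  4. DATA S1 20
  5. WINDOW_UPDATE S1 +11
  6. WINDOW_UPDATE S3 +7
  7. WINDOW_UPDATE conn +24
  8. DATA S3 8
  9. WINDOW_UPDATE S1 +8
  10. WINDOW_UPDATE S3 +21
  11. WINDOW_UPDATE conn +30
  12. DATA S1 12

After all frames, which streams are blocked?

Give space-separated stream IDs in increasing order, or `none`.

Op 1: conn=18 S1=38 S2=18 S3=38 blocked=[]
Op 2: conn=-2 S1=38 S2=-2 S3=38 blocked=[1, 2, 3]
Op 3: conn=25 S1=38 S2=-2 S3=38 blocked=[2]
Op 4: conn=5 S1=18 S2=-2 S3=38 blocked=[2]
Op 5: conn=5 S1=29 S2=-2 S3=38 blocked=[2]
Op 6: conn=5 S1=29 S2=-2 S3=45 blocked=[2]
Op 7: conn=29 S1=29 S2=-2 S3=45 blocked=[2]
Op 8: conn=21 S1=29 S2=-2 S3=37 blocked=[2]
Op 9: conn=21 S1=37 S2=-2 S3=37 blocked=[2]
Op 10: conn=21 S1=37 S2=-2 S3=58 blocked=[2]
Op 11: conn=51 S1=37 S2=-2 S3=58 blocked=[2]
Op 12: conn=39 S1=25 S2=-2 S3=58 blocked=[2]

Answer: S2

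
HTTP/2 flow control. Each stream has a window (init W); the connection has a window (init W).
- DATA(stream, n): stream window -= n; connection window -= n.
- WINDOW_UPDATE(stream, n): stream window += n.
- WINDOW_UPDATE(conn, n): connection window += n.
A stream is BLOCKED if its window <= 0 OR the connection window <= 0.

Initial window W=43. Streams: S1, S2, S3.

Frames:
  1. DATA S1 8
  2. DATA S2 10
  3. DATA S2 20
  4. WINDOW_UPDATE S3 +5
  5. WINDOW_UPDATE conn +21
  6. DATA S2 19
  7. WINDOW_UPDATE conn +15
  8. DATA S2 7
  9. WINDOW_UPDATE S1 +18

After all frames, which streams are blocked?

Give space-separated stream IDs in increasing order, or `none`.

Op 1: conn=35 S1=35 S2=43 S3=43 blocked=[]
Op 2: conn=25 S1=35 S2=33 S3=43 blocked=[]
Op 3: conn=5 S1=35 S2=13 S3=43 blocked=[]
Op 4: conn=5 S1=35 S2=13 S3=48 blocked=[]
Op 5: conn=26 S1=35 S2=13 S3=48 blocked=[]
Op 6: conn=7 S1=35 S2=-6 S3=48 blocked=[2]
Op 7: conn=22 S1=35 S2=-6 S3=48 blocked=[2]
Op 8: conn=15 S1=35 S2=-13 S3=48 blocked=[2]
Op 9: conn=15 S1=53 S2=-13 S3=48 blocked=[2]

Answer: S2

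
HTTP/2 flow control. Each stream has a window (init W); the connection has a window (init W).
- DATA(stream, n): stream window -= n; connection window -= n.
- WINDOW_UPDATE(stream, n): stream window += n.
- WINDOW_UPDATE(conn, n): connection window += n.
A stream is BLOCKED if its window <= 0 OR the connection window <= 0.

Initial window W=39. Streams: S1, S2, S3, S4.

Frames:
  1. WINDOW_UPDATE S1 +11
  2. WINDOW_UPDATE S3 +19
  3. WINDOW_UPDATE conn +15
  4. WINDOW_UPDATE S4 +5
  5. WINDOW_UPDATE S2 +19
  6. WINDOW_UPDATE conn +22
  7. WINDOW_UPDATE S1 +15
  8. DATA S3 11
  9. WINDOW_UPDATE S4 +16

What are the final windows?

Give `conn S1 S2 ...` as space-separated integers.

Op 1: conn=39 S1=50 S2=39 S3=39 S4=39 blocked=[]
Op 2: conn=39 S1=50 S2=39 S3=58 S4=39 blocked=[]
Op 3: conn=54 S1=50 S2=39 S3=58 S4=39 blocked=[]
Op 4: conn=54 S1=50 S2=39 S3=58 S4=44 blocked=[]
Op 5: conn=54 S1=50 S2=58 S3=58 S4=44 blocked=[]
Op 6: conn=76 S1=50 S2=58 S3=58 S4=44 blocked=[]
Op 7: conn=76 S1=65 S2=58 S3=58 S4=44 blocked=[]
Op 8: conn=65 S1=65 S2=58 S3=47 S4=44 blocked=[]
Op 9: conn=65 S1=65 S2=58 S3=47 S4=60 blocked=[]

Answer: 65 65 58 47 60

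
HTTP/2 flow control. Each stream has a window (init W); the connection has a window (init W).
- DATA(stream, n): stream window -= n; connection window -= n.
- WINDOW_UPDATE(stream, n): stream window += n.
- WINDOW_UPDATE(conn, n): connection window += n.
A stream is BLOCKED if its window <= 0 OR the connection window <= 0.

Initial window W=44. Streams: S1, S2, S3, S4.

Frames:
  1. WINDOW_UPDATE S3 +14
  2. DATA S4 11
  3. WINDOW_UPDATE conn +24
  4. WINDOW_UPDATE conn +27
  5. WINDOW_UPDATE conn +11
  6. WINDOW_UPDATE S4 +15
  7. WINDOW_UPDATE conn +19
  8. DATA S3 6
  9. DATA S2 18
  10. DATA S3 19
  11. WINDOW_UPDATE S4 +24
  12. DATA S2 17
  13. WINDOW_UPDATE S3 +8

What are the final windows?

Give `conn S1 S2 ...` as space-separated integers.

Op 1: conn=44 S1=44 S2=44 S3=58 S4=44 blocked=[]
Op 2: conn=33 S1=44 S2=44 S3=58 S4=33 blocked=[]
Op 3: conn=57 S1=44 S2=44 S3=58 S4=33 blocked=[]
Op 4: conn=84 S1=44 S2=44 S3=58 S4=33 blocked=[]
Op 5: conn=95 S1=44 S2=44 S3=58 S4=33 blocked=[]
Op 6: conn=95 S1=44 S2=44 S3=58 S4=48 blocked=[]
Op 7: conn=114 S1=44 S2=44 S3=58 S4=48 blocked=[]
Op 8: conn=108 S1=44 S2=44 S3=52 S4=48 blocked=[]
Op 9: conn=90 S1=44 S2=26 S3=52 S4=48 blocked=[]
Op 10: conn=71 S1=44 S2=26 S3=33 S4=48 blocked=[]
Op 11: conn=71 S1=44 S2=26 S3=33 S4=72 blocked=[]
Op 12: conn=54 S1=44 S2=9 S3=33 S4=72 blocked=[]
Op 13: conn=54 S1=44 S2=9 S3=41 S4=72 blocked=[]

Answer: 54 44 9 41 72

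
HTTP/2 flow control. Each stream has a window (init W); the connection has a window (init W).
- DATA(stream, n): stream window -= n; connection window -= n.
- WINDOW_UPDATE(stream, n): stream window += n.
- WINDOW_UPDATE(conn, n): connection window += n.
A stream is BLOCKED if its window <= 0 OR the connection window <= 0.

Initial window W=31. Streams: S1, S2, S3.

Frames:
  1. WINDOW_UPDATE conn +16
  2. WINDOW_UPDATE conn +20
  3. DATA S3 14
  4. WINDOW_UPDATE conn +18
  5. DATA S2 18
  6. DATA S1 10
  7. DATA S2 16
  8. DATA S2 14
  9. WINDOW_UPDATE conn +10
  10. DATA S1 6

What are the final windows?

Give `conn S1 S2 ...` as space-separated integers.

Op 1: conn=47 S1=31 S2=31 S3=31 blocked=[]
Op 2: conn=67 S1=31 S2=31 S3=31 blocked=[]
Op 3: conn=53 S1=31 S2=31 S3=17 blocked=[]
Op 4: conn=71 S1=31 S2=31 S3=17 blocked=[]
Op 5: conn=53 S1=31 S2=13 S3=17 blocked=[]
Op 6: conn=43 S1=21 S2=13 S3=17 blocked=[]
Op 7: conn=27 S1=21 S2=-3 S3=17 blocked=[2]
Op 8: conn=13 S1=21 S2=-17 S3=17 blocked=[2]
Op 9: conn=23 S1=21 S2=-17 S3=17 blocked=[2]
Op 10: conn=17 S1=15 S2=-17 S3=17 blocked=[2]

Answer: 17 15 -17 17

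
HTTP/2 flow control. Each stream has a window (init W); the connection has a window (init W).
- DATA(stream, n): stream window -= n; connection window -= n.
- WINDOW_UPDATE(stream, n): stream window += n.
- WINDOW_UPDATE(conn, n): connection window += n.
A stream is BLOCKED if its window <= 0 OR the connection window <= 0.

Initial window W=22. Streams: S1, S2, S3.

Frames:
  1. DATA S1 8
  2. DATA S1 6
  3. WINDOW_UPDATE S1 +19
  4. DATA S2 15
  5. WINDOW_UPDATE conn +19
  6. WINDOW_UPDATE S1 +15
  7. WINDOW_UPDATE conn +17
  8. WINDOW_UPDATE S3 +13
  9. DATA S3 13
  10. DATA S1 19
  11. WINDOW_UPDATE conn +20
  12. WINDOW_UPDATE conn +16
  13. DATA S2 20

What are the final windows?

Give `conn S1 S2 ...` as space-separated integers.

Answer: 13 23 -13 22

Derivation:
Op 1: conn=14 S1=14 S2=22 S3=22 blocked=[]
Op 2: conn=8 S1=8 S2=22 S3=22 blocked=[]
Op 3: conn=8 S1=27 S2=22 S3=22 blocked=[]
Op 4: conn=-7 S1=27 S2=7 S3=22 blocked=[1, 2, 3]
Op 5: conn=12 S1=27 S2=7 S3=22 blocked=[]
Op 6: conn=12 S1=42 S2=7 S3=22 blocked=[]
Op 7: conn=29 S1=42 S2=7 S3=22 blocked=[]
Op 8: conn=29 S1=42 S2=7 S3=35 blocked=[]
Op 9: conn=16 S1=42 S2=7 S3=22 blocked=[]
Op 10: conn=-3 S1=23 S2=7 S3=22 blocked=[1, 2, 3]
Op 11: conn=17 S1=23 S2=7 S3=22 blocked=[]
Op 12: conn=33 S1=23 S2=7 S3=22 blocked=[]
Op 13: conn=13 S1=23 S2=-13 S3=22 blocked=[2]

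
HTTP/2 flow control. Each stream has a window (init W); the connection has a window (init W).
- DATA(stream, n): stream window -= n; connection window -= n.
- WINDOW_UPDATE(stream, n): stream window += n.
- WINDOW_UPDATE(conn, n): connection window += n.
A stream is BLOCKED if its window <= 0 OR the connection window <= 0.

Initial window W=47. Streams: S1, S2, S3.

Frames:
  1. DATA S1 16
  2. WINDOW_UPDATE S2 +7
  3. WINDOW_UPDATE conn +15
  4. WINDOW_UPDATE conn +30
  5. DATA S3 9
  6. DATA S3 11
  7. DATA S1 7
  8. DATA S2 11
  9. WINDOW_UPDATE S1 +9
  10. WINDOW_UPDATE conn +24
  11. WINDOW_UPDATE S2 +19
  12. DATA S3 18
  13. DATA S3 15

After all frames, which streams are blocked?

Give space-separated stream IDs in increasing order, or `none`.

Answer: S3

Derivation:
Op 1: conn=31 S1=31 S2=47 S3=47 blocked=[]
Op 2: conn=31 S1=31 S2=54 S3=47 blocked=[]
Op 3: conn=46 S1=31 S2=54 S3=47 blocked=[]
Op 4: conn=76 S1=31 S2=54 S3=47 blocked=[]
Op 5: conn=67 S1=31 S2=54 S3=38 blocked=[]
Op 6: conn=56 S1=31 S2=54 S3=27 blocked=[]
Op 7: conn=49 S1=24 S2=54 S3=27 blocked=[]
Op 8: conn=38 S1=24 S2=43 S3=27 blocked=[]
Op 9: conn=38 S1=33 S2=43 S3=27 blocked=[]
Op 10: conn=62 S1=33 S2=43 S3=27 blocked=[]
Op 11: conn=62 S1=33 S2=62 S3=27 blocked=[]
Op 12: conn=44 S1=33 S2=62 S3=9 blocked=[]
Op 13: conn=29 S1=33 S2=62 S3=-6 blocked=[3]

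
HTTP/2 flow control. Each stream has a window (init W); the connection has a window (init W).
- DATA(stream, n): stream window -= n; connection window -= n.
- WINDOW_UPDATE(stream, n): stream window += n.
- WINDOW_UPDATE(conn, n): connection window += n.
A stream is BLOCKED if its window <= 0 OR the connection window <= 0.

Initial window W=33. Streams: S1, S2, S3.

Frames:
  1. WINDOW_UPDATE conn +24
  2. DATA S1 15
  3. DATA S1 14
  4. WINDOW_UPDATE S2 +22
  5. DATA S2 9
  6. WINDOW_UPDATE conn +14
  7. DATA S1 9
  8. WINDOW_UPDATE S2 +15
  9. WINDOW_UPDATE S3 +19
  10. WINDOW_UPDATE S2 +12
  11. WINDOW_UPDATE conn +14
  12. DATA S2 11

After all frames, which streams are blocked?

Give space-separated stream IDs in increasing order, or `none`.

Op 1: conn=57 S1=33 S2=33 S3=33 blocked=[]
Op 2: conn=42 S1=18 S2=33 S3=33 blocked=[]
Op 3: conn=28 S1=4 S2=33 S3=33 blocked=[]
Op 4: conn=28 S1=4 S2=55 S3=33 blocked=[]
Op 5: conn=19 S1=4 S2=46 S3=33 blocked=[]
Op 6: conn=33 S1=4 S2=46 S3=33 blocked=[]
Op 7: conn=24 S1=-5 S2=46 S3=33 blocked=[1]
Op 8: conn=24 S1=-5 S2=61 S3=33 blocked=[1]
Op 9: conn=24 S1=-5 S2=61 S3=52 blocked=[1]
Op 10: conn=24 S1=-5 S2=73 S3=52 blocked=[1]
Op 11: conn=38 S1=-5 S2=73 S3=52 blocked=[1]
Op 12: conn=27 S1=-5 S2=62 S3=52 blocked=[1]

Answer: S1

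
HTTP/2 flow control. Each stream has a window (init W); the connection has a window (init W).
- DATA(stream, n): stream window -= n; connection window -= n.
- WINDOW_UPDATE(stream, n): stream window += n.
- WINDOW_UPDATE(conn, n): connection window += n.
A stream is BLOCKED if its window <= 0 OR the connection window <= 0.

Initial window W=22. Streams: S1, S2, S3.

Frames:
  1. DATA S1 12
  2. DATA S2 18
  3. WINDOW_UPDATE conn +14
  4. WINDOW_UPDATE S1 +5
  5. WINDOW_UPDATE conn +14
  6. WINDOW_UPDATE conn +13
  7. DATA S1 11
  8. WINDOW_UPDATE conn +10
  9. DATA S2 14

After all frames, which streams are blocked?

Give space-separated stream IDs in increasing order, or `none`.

Op 1: conn=10 S1=10 S2=22 S3=22 blocked=[]
Op 2: conn=-8 S1=10 S2=4 S3=22 blocked=[1, 2, 3]
Op 3: conn=6 S1=10 S2=4 S3=22 blocked=[]
Op 4: conn=6 S1=15 S2=4 S3=22 blocked=[]
Op 5: conn=20 S1=15 S2=4 S3=22 blocked=[]
Op 6: conn=33 S1=15 S2=4 S3=22 blocked=[]
Op 7: conn=22 S1=4 S2=4 S3=22 blocked=[]
Op 8: conn=32 S1=4 S2=4 S3=22 blocked=[]
Op 9: conn=18 S1=4 S2=-10 S3=22 blocked=[2]

Answer: S2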